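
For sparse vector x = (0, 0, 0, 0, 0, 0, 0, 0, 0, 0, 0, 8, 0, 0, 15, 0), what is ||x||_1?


Non-zero entries: [(11, 8), (14, 15)]
Absolute values: [8, 15]
||x||_1 = sum = 23.

23


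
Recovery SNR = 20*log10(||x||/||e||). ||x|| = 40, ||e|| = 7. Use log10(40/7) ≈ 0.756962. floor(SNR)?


||x||/||e|| = 40/7.
log10(40/7) ≈ 0.756962.
20*log10(||x||/||e||) ≈ 20*0.756962 = 15.13924.
floor(15.13924) = 15.

15


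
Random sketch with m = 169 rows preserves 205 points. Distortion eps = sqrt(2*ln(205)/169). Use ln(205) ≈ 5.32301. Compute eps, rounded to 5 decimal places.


ln(205) ≈ 5.32301.
2*ln(N)/m ≈ 2*5.32301/169 ≈ 0.0629942.
eps = sqrt(0.0629942) ≈ 0.2509865 ≈ 0.25099.

0.25099


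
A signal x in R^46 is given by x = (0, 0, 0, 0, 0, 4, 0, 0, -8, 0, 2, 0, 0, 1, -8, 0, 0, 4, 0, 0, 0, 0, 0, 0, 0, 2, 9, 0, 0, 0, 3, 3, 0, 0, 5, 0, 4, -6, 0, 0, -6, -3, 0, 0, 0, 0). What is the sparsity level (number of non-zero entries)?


Non-zero positions: [5, 8, 10, 13, 14, 17, 25, 26, 30, 31, 34, 36, 37, 40, 41].
Sparsity = 15.

15


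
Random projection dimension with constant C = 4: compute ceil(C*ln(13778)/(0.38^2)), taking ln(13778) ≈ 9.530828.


ln(13778) ≈ 9.530828.
eps^2 = 0.38^2 = 0.1444.
C*ln(N)/eps^2 ≈ 4*9.530828/0.1444 ≈ 264.0119.
m = ceil(264.0119) = 265.

265


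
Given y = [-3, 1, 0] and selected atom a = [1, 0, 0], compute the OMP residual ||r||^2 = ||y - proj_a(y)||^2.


a^T a = 1.
a^T y = -3.
coeff = -3/1 = -3.
||r||^2 = 1.

1


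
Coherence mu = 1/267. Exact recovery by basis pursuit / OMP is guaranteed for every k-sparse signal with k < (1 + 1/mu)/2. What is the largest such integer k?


1/mu = 267.
1 + 1/mu = 268.
(1 + 1/mu)/2 = 134 is an integer and the inequality is strict, so k_max = 134 - 1 = 133.

133


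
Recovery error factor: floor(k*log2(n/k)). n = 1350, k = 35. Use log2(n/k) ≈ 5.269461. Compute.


log2(n/k) = log2(1350/35) ≈ 5.269461.
k*log2(n/k) ≈ 35*5.269461 = 184.431135.
floor(184.431135) = 184.

184


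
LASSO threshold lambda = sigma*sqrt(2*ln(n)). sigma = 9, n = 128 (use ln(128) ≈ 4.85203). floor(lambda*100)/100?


ln(128) ≈ 4.85203.
2*ln(n) ≈ 9.70406.
sqrt(2*ln(n)) ≈ sqrt(9.70406) ≈ 3.115134.
lambda ≈ 9*3.115134 = 28.036206.
floor(lambda*100)/100 = 28.03.

28.03


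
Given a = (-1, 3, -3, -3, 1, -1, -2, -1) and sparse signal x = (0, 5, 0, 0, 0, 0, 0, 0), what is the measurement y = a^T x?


Non-zero terms: ['3*5']
Products: [15]
y = sum = 15.

15


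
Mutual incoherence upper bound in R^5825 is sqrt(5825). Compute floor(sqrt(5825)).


76^2 = 5776 <= 5825 < 5929 = 77^2, so 76 <= sqrt(5825) < 77.
floor(sqrt(5825)) = 76.

76


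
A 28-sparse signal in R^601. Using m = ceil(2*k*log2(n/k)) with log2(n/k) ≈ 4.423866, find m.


log2(n/k) = log2(601/28) ≈ 4.423866.
2*k*log2(n/k) ≈ 2*28*4.423866 = 247.736496.
m = ceil(247.736496) = 248.

248


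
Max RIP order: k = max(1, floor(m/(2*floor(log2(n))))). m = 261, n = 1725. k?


floor(log2(1725)) = 10.
2*10 = 20.
m/(2*floor(log2(n))) = 261/20 ≈ 13.05.
floor = 13.
k = max(1, 13) = 13.

13


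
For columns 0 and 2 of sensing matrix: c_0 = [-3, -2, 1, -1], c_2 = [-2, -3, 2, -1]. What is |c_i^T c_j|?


Inner product: -3*-2 + -2*-3 + 1*2 + -1*-1
Products: [6, 6, 2, 1]
Sum = 15.
|dot| = 15.

15


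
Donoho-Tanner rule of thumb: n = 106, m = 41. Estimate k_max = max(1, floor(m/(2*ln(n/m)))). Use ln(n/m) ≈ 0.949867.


n/m = 106/41.
ln(n/m) ≈ 0.949867.
2*ln(n/m) ≈ 1.899734.
m/(2*ln(n/m)) ≈ 41/1.899734 ≈ 21.582.
floor = 21.
k_max = max(1, 21) = 21.

21


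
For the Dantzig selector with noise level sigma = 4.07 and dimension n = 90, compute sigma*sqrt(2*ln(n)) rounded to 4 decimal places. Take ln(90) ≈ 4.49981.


ln(90) ≈ 4.49981.
2*ln(n) ≈ 8.99962.
sqrt(2*ln(n)) ≈ sqrt(8.99962) ≈ 2.999937.
threshold ≈ 4.07*2.999937 = 12.20974359 ≈ 12.2097.

12.2097


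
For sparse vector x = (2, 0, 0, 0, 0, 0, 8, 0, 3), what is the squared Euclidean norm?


Non-zero entries: [(0, 2), (6, 8), (8, 3)]
Squares: [4, 64, 9]
||x||_2^2 = sum = 77.

77


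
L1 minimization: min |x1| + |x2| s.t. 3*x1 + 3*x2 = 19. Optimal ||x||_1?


Axis intercepts:
  x1 = 19/3, x2 = 0: L1 = 19/3
  x1 = 0, x2 = 19/3: L1 = 19/3
x* = (19/3, 0)
||x*||_1 = 19/3.

19/3


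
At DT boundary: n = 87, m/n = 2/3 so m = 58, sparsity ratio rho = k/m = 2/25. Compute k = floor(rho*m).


m = 2/3*87 = 58.
rho = 2/25.
rho*m = 2/25*58 = 4.64.
k = floor(4.64) = 4.

4


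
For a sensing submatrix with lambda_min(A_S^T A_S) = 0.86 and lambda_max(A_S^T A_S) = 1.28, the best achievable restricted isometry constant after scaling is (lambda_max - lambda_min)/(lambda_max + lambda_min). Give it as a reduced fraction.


lambda_max - lambda_min = 1.28 - 0.86 = 0.42.
lambda_max + lambda_min = 1.28 + 0.86 = 2.14.
delta = 0.42/2.14 = 42/214 = 21/107.

21/107


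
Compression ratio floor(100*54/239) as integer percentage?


100*m/n = 100*54/239 ≈ 22.5941.
floor = 22.

22


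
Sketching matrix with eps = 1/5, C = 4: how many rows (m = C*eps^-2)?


1/eps = 5.
(1/eps)^2 = 25.
m = 4*25 = 100.

100


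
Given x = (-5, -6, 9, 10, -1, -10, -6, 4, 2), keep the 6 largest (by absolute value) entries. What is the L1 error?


Sorted |x_i| descending: [10, 10, 9, 6, 6, 5, 4, 2, 1]
Keep top 6: [10, 10, 9, 6, 6, 5]
Tail entries: [4, 2, 1]
L1 error = sum of tail = 7.

7


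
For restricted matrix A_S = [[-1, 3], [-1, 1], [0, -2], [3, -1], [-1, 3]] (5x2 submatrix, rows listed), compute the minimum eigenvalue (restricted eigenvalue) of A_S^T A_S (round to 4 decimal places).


A_S^T A_S = [[12, -10], [-10, 24]].
trace = 36.
det = 188.
disc = trace^2 - 4*det = 1296 - 4*188 = 544.
sqrt(544) ≈ 23.323808.
lam_min = (36 - sqrt(544))/2 ≈ (36 - 23.323808)/2 = 6.338096 ≈ 6.3381.

6.3381


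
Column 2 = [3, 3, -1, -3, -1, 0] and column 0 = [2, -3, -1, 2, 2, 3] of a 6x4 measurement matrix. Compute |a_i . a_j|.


Inner product: 3*2 + 3*-3 + -1*-1 + -3*2 + -1*2 + 0*3
Products: [6, -9, 1, -6, -2, 0]
Sum = -10.
|dot| = 10.

10


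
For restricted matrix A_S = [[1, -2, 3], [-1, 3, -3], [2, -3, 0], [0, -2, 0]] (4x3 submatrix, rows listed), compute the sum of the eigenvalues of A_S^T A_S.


Sum of eigenvalues of A_S^T A_S = trace(A_S^T A_S) = sum of squared column norms of A_S.
A_S^T A_S diagonal: [6, 26, 18].
trace = 6 + 26 + 18 = 50.

50


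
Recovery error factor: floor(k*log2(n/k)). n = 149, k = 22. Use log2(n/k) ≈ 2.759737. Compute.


log2(n/k) = log2(149/22) ≈ 2.759737.
k*log2(n/k) ≈ 22*2.759737 = 60.714214.
floor(60.714214) = 60.

60


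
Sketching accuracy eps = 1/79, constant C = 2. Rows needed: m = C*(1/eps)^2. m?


1/eps = 79.
(1/eps)^2 = 6241.
m = 2*6241 = 12482.

12482


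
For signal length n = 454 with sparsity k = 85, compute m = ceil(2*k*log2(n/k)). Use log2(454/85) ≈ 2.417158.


log2(n/k) = log2(454/85) ≈ 2.417158.
2*k*log2(n/k) ≈ 2*85*2.417158 = 410.91686.
m = ceil(410.91686) = 411.

411


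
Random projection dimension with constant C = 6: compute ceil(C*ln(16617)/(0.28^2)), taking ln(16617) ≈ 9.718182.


ln(16617) ≈ 9.718182.
eps^2 = 0.28^2 = 0.0784.
C*ln(N)/eps^2 ≈ 6*9.718182/0.0784 ≈ 743.7384.
m = ceil(743.7384) = 744.

744


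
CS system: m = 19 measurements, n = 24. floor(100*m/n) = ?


100*m/n = 100*19/24 ≈ 79.1667.
floor = 79.

79


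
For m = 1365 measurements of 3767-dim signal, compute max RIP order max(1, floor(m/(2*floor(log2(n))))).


floor(log2(3767)) = 11.
2*11 = 22.
m/(2*floor(log2(n))) = 1365/22 ≈ 62.0455.
floor = 62.
k = max(1, 62) = 62.

62


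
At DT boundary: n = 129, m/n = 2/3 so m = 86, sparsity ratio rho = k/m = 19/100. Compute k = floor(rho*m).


m = 2/3*129 = 86.
rho = 19/100.
rho*m = 19/100*86 = 16.34.
k = floor(16.34) = 16.

16


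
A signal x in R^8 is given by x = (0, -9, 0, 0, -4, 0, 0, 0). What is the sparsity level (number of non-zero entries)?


Non-zero positions: [1, 4].
Sparsity = 2.

2


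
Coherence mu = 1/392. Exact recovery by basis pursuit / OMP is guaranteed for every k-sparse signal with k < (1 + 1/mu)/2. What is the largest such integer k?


1/mu = 392.
1 + 1/mu = 393.
(1 + 1/mu)/2 = 196.5 is not an integer, so k_max = floor(196.5) = 196.

196


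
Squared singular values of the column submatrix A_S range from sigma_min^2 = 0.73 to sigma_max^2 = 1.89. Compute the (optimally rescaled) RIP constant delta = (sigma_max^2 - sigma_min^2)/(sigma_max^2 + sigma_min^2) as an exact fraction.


lambda_max - lambda_min = 1.89 - 0.73 = 1.16.
lambda_max + lambda_min = 1.89 + 0.73 = 2.62.
delta = 1.16/2.62 = 116/262 = 58/131.

58/131


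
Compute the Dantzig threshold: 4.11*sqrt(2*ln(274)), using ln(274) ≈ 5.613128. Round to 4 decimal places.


ln(274) ≈ 5.613128.
2*ln(n) ≈ 11.226256.
sqrt(2*ln(n)) ≈ sqrt(11.226256) ≈ 3.350561.
threshold ≈ 4.11*3.350561 = 13.77080571 ≈ 13.7708.

13.7708


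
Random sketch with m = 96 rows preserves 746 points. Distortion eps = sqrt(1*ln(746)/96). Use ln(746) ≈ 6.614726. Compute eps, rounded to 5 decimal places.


ln(746) ≈ 6.614726.
1*ln(N)/m ≈ 1*6.614726/96 ≈ 0.0689034.
eps = sqrt(0.0689034) ≈ 0.2624946 ≈ 0.26249.

0.26249


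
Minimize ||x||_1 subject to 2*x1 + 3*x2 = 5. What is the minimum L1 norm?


Axis intercepts:
  x1 = 5/2, x2 = 0: L1 = 5/2
  x1 = 0, x2 = 5/3: L1 = 5/3
x* = (0, 5/3)
||x*||_1 = 5/3.

5/3


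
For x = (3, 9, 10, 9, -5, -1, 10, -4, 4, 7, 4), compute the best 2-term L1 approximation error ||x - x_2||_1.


Sorted |x_i| descending: [10, 10, 9, 9, 7, 5, 4, 4, 4, 3, 1]
Keep top 2: [10, 10]
Tail entries: [9, 9, 7, 5, 4, 4, 4, 3, 1]
L1 error = sum of tail = 46.

46


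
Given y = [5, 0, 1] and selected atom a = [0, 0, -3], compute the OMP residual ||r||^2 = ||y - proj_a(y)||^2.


a^T a = 9.
a^T y = -3.
coeff = -3/9 = -1/3.
||r||^2 = 25.

25


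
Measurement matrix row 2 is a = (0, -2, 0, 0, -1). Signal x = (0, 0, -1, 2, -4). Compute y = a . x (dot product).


Non-zero terms: ['0*-1', '0*2', '-1*-4']
Products: [0, 0, 4]
y = sum = 4.

4


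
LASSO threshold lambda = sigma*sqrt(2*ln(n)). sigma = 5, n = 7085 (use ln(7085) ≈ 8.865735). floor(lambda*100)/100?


ln(7085) ≈ 8.865735.
2*ln(n) ≈ 17.73147.
sqrt(2*ln(n)) ≈ sqrt(17.73147) ≈ 4.210875.
lambda ≈ 5*4.210875 = 21.054375.
floor(lambda*100)/100 = 21.05.

21.05


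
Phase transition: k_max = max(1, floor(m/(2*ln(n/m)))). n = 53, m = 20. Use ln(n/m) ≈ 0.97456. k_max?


n/m = 53/20.
ln(n/m) ≈ 0.97456.
2*ln(n/m) ≈ 1.94912.
m/(2*ln(n/m)) ≈ 20/1.94912 ≈ 10.261.
floor = 10.
k_max = max(1, 10) = 10.

10


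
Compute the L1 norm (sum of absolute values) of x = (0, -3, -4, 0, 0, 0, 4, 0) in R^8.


Non-zero entries: [(1, -3), (2, -4), (6, 4)]
Absolute values: [3, 4, 4]
||x||_1 = sum = 11.

11


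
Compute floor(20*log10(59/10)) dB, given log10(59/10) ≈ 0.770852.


||x||/||e|| = 59/10.
log10(59/10) ≈ 0.770852.
20*log10(||x||/||e||) ≈ 20*0.770852 = 15.41704.
floor(15.41704) = 15.

15


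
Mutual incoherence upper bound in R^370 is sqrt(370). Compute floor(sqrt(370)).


19^2 = 361 <= 370 < 400 = 20^2, so 19 <= sqrt(370) < 20.
floor(sqrt(370)) = 19.

19


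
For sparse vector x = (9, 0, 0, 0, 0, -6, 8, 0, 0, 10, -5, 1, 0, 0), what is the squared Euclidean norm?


Non-zero entries: [(0, 9), (5, -6), (6, 8), (9, 10), (10, -5), (11, 1)]
Squares: [81, 36, 64, 100, 25, 1]
||x||_2^2 = sum = 307.

307


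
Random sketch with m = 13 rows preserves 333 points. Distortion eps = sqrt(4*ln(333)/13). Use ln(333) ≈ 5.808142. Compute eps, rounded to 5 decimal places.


ln(333) ≈ 5.808142.
4*ln(N)/m ≈ 4*5.808142/13 ≈ 1.78712062.
eps = sqrt(1.78712062) ≈ 1.3368323 ≈ 1.33683.

1.33683


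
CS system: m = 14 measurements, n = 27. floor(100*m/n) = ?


100*m/n = 100*14/27 ≈ 51.8519.
floor = 51.

51


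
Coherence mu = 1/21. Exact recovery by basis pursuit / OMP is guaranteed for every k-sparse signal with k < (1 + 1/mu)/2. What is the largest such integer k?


1/mu = 21.
1 + 1/mu = 22.
(1 + 1/mu)/2 = 11 is an integer and the inequality is strict, so k_max = 11 - 1 = 10.

10


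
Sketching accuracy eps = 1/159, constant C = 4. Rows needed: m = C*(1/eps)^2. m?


1/eps = 159.
(1/eps)^2 = 25281.
m = 4*25281 = 101124.

101124


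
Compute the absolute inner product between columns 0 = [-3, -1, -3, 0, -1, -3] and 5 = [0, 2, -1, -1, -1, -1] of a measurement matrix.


Inner product: -3*0 + -1*2 + -3*-1 + 0*-1 + -1*-1 + -3*-1
Products: [0, -2, 3, 0, 1, 3]
Sum = 5.
|dot| = 5.

5


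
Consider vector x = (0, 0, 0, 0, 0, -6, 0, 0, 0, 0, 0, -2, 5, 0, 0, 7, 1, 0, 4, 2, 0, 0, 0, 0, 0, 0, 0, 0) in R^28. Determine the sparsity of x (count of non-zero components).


Non-zero positions: [5, 11, 12, 15, 16, 18, 19].
Sparsity = 7.

7


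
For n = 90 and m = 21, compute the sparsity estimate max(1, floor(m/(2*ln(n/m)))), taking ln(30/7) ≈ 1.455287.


n/m = 90/21 = 30/7.
ln(n/m) ≈ 1.455287.
2*ln(n/m) ≈ 2.910574.
m/(2*ln(n/m)) ≈ 21/2.910574 ≈ 7.2151.
floor = 7.
k_max = max(1, 7) = 7.

7


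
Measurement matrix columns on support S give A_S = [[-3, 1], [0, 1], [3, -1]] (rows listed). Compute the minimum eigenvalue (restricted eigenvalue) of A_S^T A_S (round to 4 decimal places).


A_S^T A_S = [[18, -6], [-6, 3]].
trace = 21.
det = 18.
disc = trace^2 - 4*det = 441 - 4*18 = 369.
sqrt(369) ≈ 19.209373.
lam_min = (21 - sqrt(369))/2 ≈ (21 - 19.209373)/2 = 0.8953135 ≈ 0.8953.

0.8953


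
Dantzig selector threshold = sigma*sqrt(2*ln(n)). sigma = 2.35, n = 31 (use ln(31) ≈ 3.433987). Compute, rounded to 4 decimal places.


ln(31) ≈ 3.433987.
2*ln(n) ≈ 6.867974.
sqrt(2*ln(n)) ≈ sqrt(6.867974) ≈ 2.620682.
threshold ≈ 2.35*2.620682 = 6.1586027 ≈ 6.1586.

6.1586


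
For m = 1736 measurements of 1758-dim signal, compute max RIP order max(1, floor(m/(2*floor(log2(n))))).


floor(log2(1758)) = 10.
2*10 = 20.
m/(2*floor(log2(n))) = 1736/20 ≈ 86.8.
floor = 86.
k = max(1, 86) = 86.

86


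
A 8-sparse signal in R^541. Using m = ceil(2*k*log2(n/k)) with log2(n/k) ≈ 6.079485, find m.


log2(n/k) = log2(541/8) ≈ 6.079485.
2*k*log2(n/k) ≈ 2*8*6.079485 = 97.27176.
m = ceil(97.27176) = 98.

98


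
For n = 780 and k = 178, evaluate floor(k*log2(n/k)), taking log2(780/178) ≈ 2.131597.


log2(n/k) = log2(780/178) ≈ 2.131597.
k*log2(n/k) ≈ 178*2.131597 = 379.424266.
floor(379.424266) = 379.

379


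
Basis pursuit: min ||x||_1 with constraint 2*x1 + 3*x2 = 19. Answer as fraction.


Axis intercepts:
  x1 = 19/2, x2 = 0: L1 = 19/2
  x1 = 0, x2 = 19/3: L1 = 19/3
x* = (0, 19/3)
||x*||_1 = 19/3.

19/3


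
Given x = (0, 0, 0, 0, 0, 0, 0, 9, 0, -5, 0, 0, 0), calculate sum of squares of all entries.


Non-zero entries: [(7, 9), (9, -5)]
Squares: [81, 25]
||x||_2^2 = sum = 106.

106


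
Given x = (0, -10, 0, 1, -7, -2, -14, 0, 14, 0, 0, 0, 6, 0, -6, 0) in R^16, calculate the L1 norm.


Non-zero entries: [(1, -10), (3, 1), (4, -7), (5, -2), (6, -14), (8, 14), (12, 6), (14, -6)]
Absolute values: [10, 1, 7, 2, 14, 14, 6, 6]
||x||_1 = sum = 60.

60


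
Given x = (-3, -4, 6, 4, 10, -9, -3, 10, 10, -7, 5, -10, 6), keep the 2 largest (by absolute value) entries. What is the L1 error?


Sorted |x_i| descending: [10, 10, 10, 10, 9, 7, 6, 6, 5, 4, 4, 3, 3]
Keep top 2: [10, 10]
Tail entries: [10, 10, 9, 7, 6, 6, 5, 4, 4, 3, 3]
L1 error = sum of tail = 67.

67


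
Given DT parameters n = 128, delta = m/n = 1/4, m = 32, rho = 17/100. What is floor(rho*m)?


m = 1/4*128 = 32.
rho = 17/100.
rho*m = 17/100*32 = 5.44.
k = floor(5.44) = 5.

5


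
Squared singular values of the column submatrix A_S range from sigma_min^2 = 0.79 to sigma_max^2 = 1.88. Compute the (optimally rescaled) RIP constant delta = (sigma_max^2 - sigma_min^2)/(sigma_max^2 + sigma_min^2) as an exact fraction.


lambda_max - lambda_min = 1.88 - 0.79 = 1.09.
lambda_max + lambda_min = 1.88 + 0.79 = 2.67.
delta = 1.09/2.67 = 109/267.

109/267


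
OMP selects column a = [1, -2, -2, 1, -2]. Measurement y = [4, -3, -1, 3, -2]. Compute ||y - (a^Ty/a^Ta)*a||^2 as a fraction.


a^T a = 14.
a^T y = 19.
coeff = 19/14 = 19/14.
||r||^2 = 185/14.

185/14


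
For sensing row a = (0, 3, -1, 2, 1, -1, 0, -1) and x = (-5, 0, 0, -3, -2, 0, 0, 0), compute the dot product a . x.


Non-zero terms: ['0*-5', '2*-3', '1*-2']
Products: [0, -6, -2]
y = sum = -8.

-8


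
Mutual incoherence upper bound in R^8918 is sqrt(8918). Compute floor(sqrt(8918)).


94^2 = 8836 <= 8918 < 9025 = 95^2, so 94 <= sqrt(8918) < 95.
floor(sqrt(8918)) = 94.

94


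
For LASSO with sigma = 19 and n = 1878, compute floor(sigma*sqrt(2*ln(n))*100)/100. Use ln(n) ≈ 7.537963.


ln(1878) ≈ 7.537963.
2*ln(n) ≈ 15.075926.
sqrt(2*ln(n)) ≈ sqrt(15.075926) ≈ 3.882773.
lambda ≈ 19*3.882773 = 73.772687.
floor(lambda*100)/100 = 73.77.

73.77


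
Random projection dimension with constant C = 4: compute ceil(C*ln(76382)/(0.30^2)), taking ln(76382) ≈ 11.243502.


ln(76382) ≈ 11.243502.
eps^2 = 0.30^2 = 0.09.
C*ln(N)/eps^2 ≈ 4*11.243502/0.09 ≈ 499.7112.
m = ceil(499.7112) = 500.

500


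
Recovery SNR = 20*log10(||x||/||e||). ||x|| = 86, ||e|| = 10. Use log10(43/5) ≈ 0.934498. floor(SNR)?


||x||/||e|| = 86/10 = 43/5.
log10(43/5) ≈ 0.934498.
20*log10(||x||/||e||) ≈ 20*0.934498 = 18.68996.
floor(18.68996) = 18.

18


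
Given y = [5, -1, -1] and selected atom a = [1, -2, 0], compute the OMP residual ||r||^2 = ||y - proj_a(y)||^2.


a^T a = 5.
a^T y = 7.
coeff = 7/5 = 7/5.
||r||^2 = 86/5.

86/5


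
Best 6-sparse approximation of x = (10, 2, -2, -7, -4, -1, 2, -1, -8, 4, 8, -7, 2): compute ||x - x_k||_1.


Sorted |x_i| descending: [10, 8, 8, 7, 7, 4, 4, 2, 2, 2, 2, 1, 1]
Keep top 6: [10, 8, 8, 7, 7, 4]
Tail entries: [4, 2, 2, 2, 2, 1, 1]
L1 error = sum of tail = 14.

14


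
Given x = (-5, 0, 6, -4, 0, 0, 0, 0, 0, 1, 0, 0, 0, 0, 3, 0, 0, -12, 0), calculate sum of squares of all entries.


Non-zero entries: [(0, -5), (2, 6), (3, -4), (9, 1), (14, 3), (17, -12)]
Squares: [25, 36, 16, 1, 9, 144]
||x||_2^2 = sum = 231.

231


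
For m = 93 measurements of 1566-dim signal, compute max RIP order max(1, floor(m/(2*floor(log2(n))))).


floor(log2(1566)) = 10.
2*10 = 20.
m/(2*floor(log2(n))) = 93/20 ≈ 4.65.
floor = 4.
k = max(1, 4) = 4.

4


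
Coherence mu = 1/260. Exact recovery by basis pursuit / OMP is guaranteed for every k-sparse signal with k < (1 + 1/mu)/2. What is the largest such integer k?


1/mu = 260.
1 + 1/mu = 261.
(1 + 1/mu)/2 = 130.5 is not an integer, so k_max = floor(130.5) = 130.

130


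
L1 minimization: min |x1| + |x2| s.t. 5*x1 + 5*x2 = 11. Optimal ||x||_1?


Axis intercepts:
  x1 = 11/5, x2 = 0: L1 = 11/5
  x1 = 0, x2 = 11/5: L1 = 11/5
x* = (11/5, 0)
||x*||_1 = 11/5.

11/5


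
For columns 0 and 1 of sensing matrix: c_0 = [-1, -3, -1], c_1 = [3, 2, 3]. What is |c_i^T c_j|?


Inner product: -1*3 + -3*2 + -1*3
Products: [-3, -6, -3]
Sum = -12.
|dot| = 12.

12


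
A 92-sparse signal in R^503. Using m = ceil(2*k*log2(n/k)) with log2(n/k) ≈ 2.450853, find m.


log2(n/k) = log2(503/92) ≈ 2.450853.
2*k*log2(n/k) ≈ 2*92*2.450853 = 450.956952.
m = ceil(450.956952) = 451.

451


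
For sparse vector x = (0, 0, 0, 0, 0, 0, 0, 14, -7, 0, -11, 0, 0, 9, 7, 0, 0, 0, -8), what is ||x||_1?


Non-zero entries: [(7, 14), (8, -7), (10, -11), (13, 9), (14, 7), (18, -8)]
Absolute values: [14, 7, 11, 9, 7, 8]
||x||_1 = sum = 56.

56


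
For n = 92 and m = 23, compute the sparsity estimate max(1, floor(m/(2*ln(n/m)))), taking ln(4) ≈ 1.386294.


n/m = 92/23 = 4.
ln(n/m) ≈ 1.386294.
2*ln(n/m) ≈ 2.772588.
m/(2*ln(n/m)) ≈ 23/2.772588 ≈ 8.2955.
floor = 8.
k_max = max(1, 8) = 8.

8


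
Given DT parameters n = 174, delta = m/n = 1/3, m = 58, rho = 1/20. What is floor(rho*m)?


m = 1/3*174 = 58.
rho = 1/20.
rho*m = 1/20*58 = 2.9.
k = floor(2.9) = 2.

2


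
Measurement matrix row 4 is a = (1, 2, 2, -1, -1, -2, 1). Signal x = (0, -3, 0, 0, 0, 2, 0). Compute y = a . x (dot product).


Non-zero terms: ['2*-3', '-2*2']
Products: [-6, -4]
y = sum = -10.

-10


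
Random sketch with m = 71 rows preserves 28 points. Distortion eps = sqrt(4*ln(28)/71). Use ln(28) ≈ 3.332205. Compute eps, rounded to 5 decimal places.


ln(28) ≈ 3.332205.
4*ln(N)/m ≈ 4*3.332205/71 ≈ 0.18772986.
eps = sqrt(0.18772986) ≈ 0.433278 ≈ 0.43328.

0.43328


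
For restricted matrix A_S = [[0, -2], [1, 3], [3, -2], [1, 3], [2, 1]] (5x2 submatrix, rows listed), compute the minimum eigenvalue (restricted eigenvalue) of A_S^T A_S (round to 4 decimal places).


A_S^T A_S = [[15, 2], [2, 27]].
trace = 42.
det = 401.
disc = trace^2 - 4*det = 1764 - 4*401 = 160.
sqrt(160) ≈ 12.649111.
lam_min = (42 - sqrt(160))/2 ≈ (42 - 12.649111)/2 = 14.6754445 ≈ 14.6754.

14.6754


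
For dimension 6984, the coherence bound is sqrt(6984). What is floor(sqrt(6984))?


83^2 = 6889 <= 6984 < 7056 = 84^2, so 83 <= sqrt(6984) < 84.
floor(sqrt(6984)) = 83.

83


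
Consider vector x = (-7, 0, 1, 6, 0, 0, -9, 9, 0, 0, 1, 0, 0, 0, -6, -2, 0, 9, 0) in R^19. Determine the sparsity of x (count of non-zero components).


Non-zero positions: [0, 2, 3, 6, 7, 10, 14, 15, 17].
Sparsity = 9.

9


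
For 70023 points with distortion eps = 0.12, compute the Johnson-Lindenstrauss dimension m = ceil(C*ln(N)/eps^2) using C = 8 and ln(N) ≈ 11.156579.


ln(70023) ≈ 11.156579.
eps^2 = 0.12^2 = 0.0144.
C*ln(N)/eps^2 ≈ 8*11.156579/0.0144 ≈ 6198.0994.
m = ceil(6198.0994) = 6199.

6199


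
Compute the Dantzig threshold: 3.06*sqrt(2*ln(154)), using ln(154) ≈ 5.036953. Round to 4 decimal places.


ln(154) ≈ 5.036953.
2*ln(n) ≈ 10.073906.
sqrt(2*ln(n)) ≈ sqrt(10.073906) ≈ 3.173942.
threshold ≈ 3.06*3.173942 = 9.71226252 ≈ 9.7123.

9.7123


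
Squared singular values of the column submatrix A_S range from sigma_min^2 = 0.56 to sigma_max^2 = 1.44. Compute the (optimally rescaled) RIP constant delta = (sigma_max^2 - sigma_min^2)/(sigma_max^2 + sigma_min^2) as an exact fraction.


lambda_max - lambda_min = 1.44 - 0.56 = 0.88.
lambda_max + lambda_min = 1.44 + 0.56 = 2.00.
delta = 0.88/2.00 = 88/200 = 11/25.

11/25


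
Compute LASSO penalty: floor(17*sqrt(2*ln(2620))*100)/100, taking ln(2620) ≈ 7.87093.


ln(2620) ≈ 7.87093.
2*ln(n) ≈ 15.74186.
sqrt(2*ln(n)) ≈ sqrt(15.74186) ≈ 3.967601.
lambda ≈ 17*3.967601 = 67.449217.
floor(lambda*100)/100 = 67.44.

67.44


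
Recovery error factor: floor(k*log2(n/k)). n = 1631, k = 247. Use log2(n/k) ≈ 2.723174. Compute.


log2(n/k) = log2(1631/247) ≈ 2.723174.
k*log2(n/k) ≈ 247*2.723174 = 672.623978.
floor(672.623978) = 672.

672


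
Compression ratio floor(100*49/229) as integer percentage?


100*m/n = 100*49/229 ≈ 21.3974.
floor = 21.

21


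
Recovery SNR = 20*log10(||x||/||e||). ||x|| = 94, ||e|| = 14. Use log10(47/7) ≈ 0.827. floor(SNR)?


||x||/||e|| = 94/14 = 47/7.
log10(47/7) ≈ 0.827.
20*log10(||x||/||e||) ≈ 20*0.827 = 16.54.
floor(16.54) = 16.

16


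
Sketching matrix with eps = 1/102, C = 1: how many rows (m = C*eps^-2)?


1/eps = 102.
(1/eps)^2 = 10404.
m = 1*10404 = 10404.

10404


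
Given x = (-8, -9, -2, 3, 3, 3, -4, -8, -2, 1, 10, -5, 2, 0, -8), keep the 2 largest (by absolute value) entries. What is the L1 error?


Sorted |x_i| descending: [10, 9, 8, 8, 8, 5, 4, 3, 3, 3, 2, 2, 2, 1, 0]
Keep top 2: [10, 9]
Tail entries: [8, 8, 8, 5, 4, 3, 3, 3, 2, 2, 2, 1, 0]
L1 error = sum of tail = 49.

49


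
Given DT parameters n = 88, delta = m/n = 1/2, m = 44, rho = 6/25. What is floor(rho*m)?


m = 1/2*88 = 44.
rho = 6/25.
rho*m = 6/25*44 = 10.56.
k = floor(10.56) = 10.

10


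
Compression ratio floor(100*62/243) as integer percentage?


100*m/n = 100*62/243 ≈ 25.5144.
floor = 25.

25


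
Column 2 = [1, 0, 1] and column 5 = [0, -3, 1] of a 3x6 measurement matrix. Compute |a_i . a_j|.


Inner product: 1*0 + 0*-3 + 1*1
Products: [0, 0, 1]
Sum = 1.
|dot| = 1.

1


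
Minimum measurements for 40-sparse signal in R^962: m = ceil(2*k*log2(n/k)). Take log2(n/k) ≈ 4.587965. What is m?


log2(n/k) = log2(962/40) ≈ 4.587965.
2*k*log2(n/k) ≈ 2*40*4.587965 = 367.0372.
m = ceil(367.0372) = 368.

368


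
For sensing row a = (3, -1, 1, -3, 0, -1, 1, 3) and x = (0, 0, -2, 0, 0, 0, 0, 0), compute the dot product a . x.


Non-zero terms: ['1*-2']
Products: [-2]
y = sum = -2.

-2


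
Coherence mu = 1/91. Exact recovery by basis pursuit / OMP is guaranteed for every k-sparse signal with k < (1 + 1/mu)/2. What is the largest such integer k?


1/mu = 91.
1 + 1/mu = 92.
(1 + 1/mu)/2 = 46 is an integer and the inequality is strict, so k_max = 46 - 1 = 45.

45


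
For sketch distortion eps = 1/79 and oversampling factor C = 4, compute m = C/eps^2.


1/eps = 79.
(1/eps)^2 = 6241.
m = 4*6241 = 24964.

24964


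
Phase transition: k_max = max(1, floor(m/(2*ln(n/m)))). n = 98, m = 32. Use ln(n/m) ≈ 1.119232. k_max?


n/m = 98/32 = 49/16.
ln(n/m) ≈ 1.119232.
2*ln(n/m) ≈ 2.238464.
m/(2*ln(n/m)) ≈ 32/2.238464 ≈ 14.2955.
floor = 14.
k_max = max(1, 14) = 14.

14


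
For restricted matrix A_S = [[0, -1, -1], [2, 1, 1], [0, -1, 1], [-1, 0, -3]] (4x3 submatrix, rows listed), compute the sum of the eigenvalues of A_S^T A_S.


Sum of eigenvalues of A_S^T A_S = trace(A_S^T A_S) = sum of squared column norms of A_S.
A_S^T A_S diagonal: [5, 3, 12].
trace = 5 + 3 + 12 = 20.

20


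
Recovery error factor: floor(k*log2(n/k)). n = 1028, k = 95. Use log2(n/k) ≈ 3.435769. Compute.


log2(n/k) = log2(1028/95) ≈ 3.435769.
k*log2(n/k) ≈ 95*3.435769 = 326.398055.
floor(326.398055) = 326.

326


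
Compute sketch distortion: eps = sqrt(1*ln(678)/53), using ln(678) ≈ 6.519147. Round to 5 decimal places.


ln(678) ≈ 6.519147.
1*ln(N)/m ≈ 1*6.519147/53 ≈ 0.12300277.
eps = sqrt(0.12300277) ≈ 0.3507175 ≈ 0.35072.

0.35072


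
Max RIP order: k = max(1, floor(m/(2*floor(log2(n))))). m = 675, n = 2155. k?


floor(log2(2155)) = 11.
2*11 = 22.
m/(2*floor(log2(n))) = 675/22 ≈ 30.6818.
floor = 30.
k = max(1, 30) = 30.

30


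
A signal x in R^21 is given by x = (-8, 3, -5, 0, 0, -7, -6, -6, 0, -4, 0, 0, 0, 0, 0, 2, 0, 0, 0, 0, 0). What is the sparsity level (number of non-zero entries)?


Non-zero positions: [0, 1, 2, 5, 6, 7, 9, 15].
Sparsity = 8.

8


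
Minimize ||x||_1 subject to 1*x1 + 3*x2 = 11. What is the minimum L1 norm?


Axis intercepts:
  x1 = 11, x2 = 0: L1 = 11
  x1 = 0, x2 = 11/3: L1 = 11/3
x* = (0, 11/3)
||x*||_1 = 11/3.

11/3


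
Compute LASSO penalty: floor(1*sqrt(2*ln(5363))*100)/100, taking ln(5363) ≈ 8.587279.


ln(5363) ≈ 8.587279.
2*ln(n) ≈ 17.174558.
sqrt(2*ln(n)) ≈ sqrt(17.174558) ≈ 4.14422.
lambda ≈ 1*4.14422 = 4.14422.
floor(lambda*100)/100 = 4.14.

4.14


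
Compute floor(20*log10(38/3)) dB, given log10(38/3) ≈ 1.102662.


||x||/||e|| = 38/3.
log10(38/3) ≈ 1.102662.
20*log10(||x||/||e||) ≈ 20*1.102662 = 22.05324.
floor(22.05324) = 22.

22


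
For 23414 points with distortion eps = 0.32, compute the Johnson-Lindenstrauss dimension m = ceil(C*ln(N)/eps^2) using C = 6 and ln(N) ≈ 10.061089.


ln(23414) ≈ 10.061089.
eps^2 = 0.32^2 = 0.1024.
C*ln(N)/eps^2 ≈ 6*10.061089/0.1024 ≈ 589.5169.
m = ceil(589.5169) = 590.

590


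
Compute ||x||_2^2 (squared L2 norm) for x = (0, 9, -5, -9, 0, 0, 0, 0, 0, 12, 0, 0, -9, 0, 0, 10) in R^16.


Non-zero entries: [(1, 9), (2, -5), (3, -9), (9, 12), (12, -9), (15, 10)]
Squares: [81, 25, 81, 144, 81, 100]
||x||_2^2 = sum = 512.

512


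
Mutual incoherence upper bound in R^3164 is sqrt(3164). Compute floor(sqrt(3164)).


56^2 = 3136 <= 3164 < 3249 = 57^2, so 56 <= sqrt(3164) < 57.
floor(sqrt(3164)) = 56.

56


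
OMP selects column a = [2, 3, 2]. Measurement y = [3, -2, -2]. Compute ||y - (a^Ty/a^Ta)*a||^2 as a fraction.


a^T a = 17.
a^T y = -4.
coeff = -4/17 = -4/17.
||r||^2 = 273/17.

273/17


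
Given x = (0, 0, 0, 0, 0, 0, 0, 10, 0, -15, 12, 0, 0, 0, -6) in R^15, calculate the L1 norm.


Non-zero entries: [(7, 10), (9, -15), (10, 12), (14, -6)]
Absolute values: [10, 15, 12, 6]
||x||_1 = sum = 43.

43


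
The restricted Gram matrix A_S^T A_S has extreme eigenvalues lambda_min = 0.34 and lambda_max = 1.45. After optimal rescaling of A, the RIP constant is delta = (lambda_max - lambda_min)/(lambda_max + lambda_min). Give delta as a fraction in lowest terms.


lambda_max - lambda_min = 1.45 - 0.34 = 1.11.
lambda_max + lambda_min = 1.45 + 0.34 = 1.79.
delta = 1.11/1.79 = 111/179.

111/179


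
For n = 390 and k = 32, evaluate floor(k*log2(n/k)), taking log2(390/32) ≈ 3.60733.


log2(n/k) = log2(390/32) ≈ 3.60733.
k*log2(n/k) ≈ 32*3.60733 = 115.43456.
floor(115.43456) = 115.

115


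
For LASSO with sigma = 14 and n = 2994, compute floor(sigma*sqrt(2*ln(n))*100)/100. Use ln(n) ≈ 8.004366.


ln(2994) ≈ 8.004366.
2*ln(n) ≈ 16.008732.
sqrt(2*ln(n)) ≈ sqrt(16.008732) ≈ 4.001091.
lambda ≈ 14*4.001091 = 56.015274.
floor(lambda*100)/100 = 56.01.

56.01


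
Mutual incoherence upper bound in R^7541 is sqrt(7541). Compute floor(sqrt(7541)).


86^2 = 7396 <= 7541 < 7569 = 87^2, so 86 <= sqrt(7541) < 87.
floor(sqrt(7541)) = 86.

86


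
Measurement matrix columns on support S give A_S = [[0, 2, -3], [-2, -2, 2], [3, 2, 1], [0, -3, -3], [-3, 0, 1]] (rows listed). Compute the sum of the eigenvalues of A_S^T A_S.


Sum of eigenvalues of A_S^T A_S = trace(A_S^T A_S) = sum of squared column norms of A_S.
A_S^T A_S diagonal: [22, 21, 24].
trace = 22 + 21 + 24 = 67.

67


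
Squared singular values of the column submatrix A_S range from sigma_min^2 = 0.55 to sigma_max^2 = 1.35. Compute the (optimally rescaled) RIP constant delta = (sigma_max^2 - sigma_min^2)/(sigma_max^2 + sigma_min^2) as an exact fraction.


lambda_max - lambda_min = 1.35 - 0.55 = 0.80.
lambda_max + lambda_min = 1.35 + 0.55 = 1.90.
delta = 0.80/1.90 = 80/190 = 8/19.

8/19


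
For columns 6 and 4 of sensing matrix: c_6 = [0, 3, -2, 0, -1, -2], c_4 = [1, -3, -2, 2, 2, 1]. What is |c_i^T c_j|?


Inner product: 0*1 + 3*-3 + -2*-2 + 0*2 + -1*2 + -2*1
Products: [0, -9, 4, 0, -2, -2]
Sum = -9.
|dot| = 9.

9


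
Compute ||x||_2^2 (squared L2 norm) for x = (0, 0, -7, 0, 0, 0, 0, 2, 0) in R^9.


Non-zero entries: [(2, -7), (7, 2)]
Squares: [49, 4]
||x||_2^2 = sum = 53.

53


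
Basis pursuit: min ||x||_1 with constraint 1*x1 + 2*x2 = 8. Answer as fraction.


Axis intercepts:
  x1 = 8, x2 = 0: L1 = 8
  x1 = 0, x2 = 4: L1 = 4
x* = (0, 4)
||x*||_1 = 4.

4


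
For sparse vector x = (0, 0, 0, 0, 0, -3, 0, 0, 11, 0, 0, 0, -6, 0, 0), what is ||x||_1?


Non-zero entries: [(5, -3), (8, 11), (12, -6)]
Absolute values: [3, 11, 6]
||x||_1 = sum = 20.

20


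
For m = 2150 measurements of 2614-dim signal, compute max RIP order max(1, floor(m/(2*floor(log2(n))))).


floor(log2(2614)) = 11.
2*11 = 22.
m/(2*floor(log2(n))) = 2150/22 ≈ 97.7273.
floor = 97.
k = max(1, 97) = 97.

97


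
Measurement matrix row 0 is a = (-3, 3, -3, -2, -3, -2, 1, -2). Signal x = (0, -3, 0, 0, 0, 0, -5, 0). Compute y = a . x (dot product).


Non-zero terms: ['3*-3', '1*-5']
Products: [-9, -5]
y = sum = -14.

-14


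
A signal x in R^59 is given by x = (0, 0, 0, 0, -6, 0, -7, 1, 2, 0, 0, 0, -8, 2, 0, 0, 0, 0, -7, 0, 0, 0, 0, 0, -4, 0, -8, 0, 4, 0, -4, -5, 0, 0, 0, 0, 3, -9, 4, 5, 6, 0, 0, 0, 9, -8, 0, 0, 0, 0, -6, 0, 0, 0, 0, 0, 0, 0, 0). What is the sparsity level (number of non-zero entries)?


Non-zero positions: [4, 6, 7, 8, 12, 13, 18, 24, 26, 28, 30, 31, 36, 37, 38, 39, 40, 44, 45, 50].
Sparsity = 20.

20


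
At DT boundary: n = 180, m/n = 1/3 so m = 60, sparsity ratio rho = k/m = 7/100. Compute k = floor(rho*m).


m = 1/3*180 = 60.
rho = 7/100.
rho*m = 7/100*60 = 4.2.
k = floor(4.2) = 4.

4


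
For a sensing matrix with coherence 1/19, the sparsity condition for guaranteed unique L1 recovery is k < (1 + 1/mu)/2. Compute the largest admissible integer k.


1/mu = 19.
1 + 1/mu = 20.
(1 + 1/mu)/2 = 10 is an integer and the inequality is strict, so k_max = 10 - 1 = 9.

9


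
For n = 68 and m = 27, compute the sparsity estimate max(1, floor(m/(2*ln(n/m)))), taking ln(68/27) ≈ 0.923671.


n/m = 68/27.
ln(n/m) ≈ 0.923671.
2*ln(n/m) ≈ 1.847342.
m/(2*ln(n/m)) ≈ 27/1.847342 ≈ 14.6156.
floor = 14.
k_max = max(1, 14) = 14.

14


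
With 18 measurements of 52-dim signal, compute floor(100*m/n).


100*m/n = 100*18/52 ≈ 34.6154.
floor = 34.

34


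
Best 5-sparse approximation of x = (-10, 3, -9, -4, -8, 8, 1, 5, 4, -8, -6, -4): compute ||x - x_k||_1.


Sorted |x_i| descending: [10, 9, 8, 8, 8, 6, 5, 4, 4, 4, 3, 1]
Keep top 5: [10, 9, 8, 8, 8]
Tail entries: [6, 5, 4, 4, 4, 3, 1]
L1 error = sum of tail = 27.

27


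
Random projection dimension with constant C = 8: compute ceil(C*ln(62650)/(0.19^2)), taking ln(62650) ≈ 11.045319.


ln(62650) ≈ 11.045319.
eps^2 = 0.19^2 = 0.0361.
C*ln(N)/eps^2 ≈ 8*11.045319/0.0361 ≈ 2447.7161.
m = ceil(2447.7161) = 2448.

2448


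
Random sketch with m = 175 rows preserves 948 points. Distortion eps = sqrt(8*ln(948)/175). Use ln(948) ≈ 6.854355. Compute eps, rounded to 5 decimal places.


ln(948) ≈ 6.854355.
8*ln(N)/m ≈ 8*6.854355/175 ≈ 0.31334194.
eps = sqrt(0.31334194) ≈ 0.5597695 ≈ 0.55977.

0.55977


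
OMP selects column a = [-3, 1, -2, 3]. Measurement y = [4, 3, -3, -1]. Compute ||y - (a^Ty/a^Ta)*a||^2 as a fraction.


a^T a = 23.
a^T y = -6.
coeff = -6/23 = -6/23.
||r||^2 = 769/23.

769/23


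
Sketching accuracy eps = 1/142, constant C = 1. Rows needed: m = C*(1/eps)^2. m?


1/eps = 142.
(1/eps)^2 = 20164.
m = 1*20164 = 20164.

20164


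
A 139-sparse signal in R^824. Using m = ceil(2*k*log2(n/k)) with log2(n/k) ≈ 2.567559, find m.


log2(n/k) = log2(824/139) ≈ 2.567559.
2*k*log2(n/k) ≈ 2*139*2.567559 = 713.781402.
m = ceil(713.781402) = 714.

714


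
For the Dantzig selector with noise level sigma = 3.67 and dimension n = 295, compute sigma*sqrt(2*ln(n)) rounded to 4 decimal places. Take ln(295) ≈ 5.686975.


ln(295) ≈ 5.686975.
2*ln(n) ≈ 11.37395.
sqrt(2*ln(n)) ≈ sqrt(11.37395) ≈ 3.372529.
threshold ≈ 3.67*3.372529 = 12.37718143 ≈ 12.3772.

12.3772


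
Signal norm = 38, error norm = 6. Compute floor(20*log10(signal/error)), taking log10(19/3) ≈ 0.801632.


||x||/||e|| = 38/6 = 19/3.
log10(19/3) ≈ 0.801632.
20*log10(||x||/||e||) ≈ 20*0.801632 = 16.03264.
floor(16.03264) = 16.

16


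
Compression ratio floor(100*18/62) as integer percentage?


100*m/n = 100*18/62 ≈ 29.0323.
floor = 29.

29


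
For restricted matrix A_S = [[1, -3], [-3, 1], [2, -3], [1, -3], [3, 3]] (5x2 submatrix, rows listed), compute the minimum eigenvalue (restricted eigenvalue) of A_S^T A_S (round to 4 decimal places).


A_S^T A_S = [[24, -6], [-6, 37]].
trace = 61.
det = 852.
disc = trace^2 - 4*det = 3721 - 4*852 = 313.
sqrt(313) ≈ 17.691806.
lam_min = (61 - sqrt(313))/2 ≈ (61 - 17.691806)/2 = 21.654097 ≈ 21.6541.

21.6541


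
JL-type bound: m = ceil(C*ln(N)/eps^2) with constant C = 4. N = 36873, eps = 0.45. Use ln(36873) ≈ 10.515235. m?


ln(36873) ≈ 10.515235.
eps^2 = 0.45^2 = 0.2025.
C*ln(N)/eps^2 ≈ 4*10.515235/0.2025 ≈ 207.7083.
m = ceil(207.7083) = 208.

208


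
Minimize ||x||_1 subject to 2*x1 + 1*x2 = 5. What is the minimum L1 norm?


Axis intercepts:
  x1 = 5/2, x2 = 0: L1 = 5/2
  x1 = 0, x2 = 5: L1 = 5
x* = (5/2, 0)
||x*||_1 = 5/2.

5/2


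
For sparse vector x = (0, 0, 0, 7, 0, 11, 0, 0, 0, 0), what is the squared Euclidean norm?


Non-zero entries: [(3, 7), (5, 11)]
Squares: [49, 121]
||x||_2^2 = sum = 170.

170


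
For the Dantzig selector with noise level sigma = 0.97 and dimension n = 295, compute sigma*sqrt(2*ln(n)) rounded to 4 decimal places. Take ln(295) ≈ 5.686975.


ln(295) ≈ 5.686975.
2*ln(n) ≈ 11.37395.
sqrt(2*ln(n)) ≈ sqrt(11.37395) ≈ 3.372529.
threshold ≈ 0.97*3.372529 = 3.27135313 ≈ 3.2714.

3.2714


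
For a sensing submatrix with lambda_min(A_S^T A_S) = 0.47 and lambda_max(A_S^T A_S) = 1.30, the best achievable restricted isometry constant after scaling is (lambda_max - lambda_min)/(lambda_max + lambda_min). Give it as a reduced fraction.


lambda_max - lambda_min = 1.30 - 0.47 = 0.83.
lambda_max + lambda_min = 1.30 + 0.47 = 1.77.
delta = 0.83/1.77 = 83/177.

83/177


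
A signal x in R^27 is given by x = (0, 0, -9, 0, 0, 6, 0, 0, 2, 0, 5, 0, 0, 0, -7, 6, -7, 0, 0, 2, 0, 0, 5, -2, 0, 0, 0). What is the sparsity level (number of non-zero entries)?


Non-zero positions: [2, 5, 8, 10, 14, 15, 16, 19, 22, 23].
Sparsity = 10.

10


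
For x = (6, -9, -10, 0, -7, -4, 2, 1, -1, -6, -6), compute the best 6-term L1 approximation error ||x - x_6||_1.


Sorted |x_i| descending: [10, 9, 7, 6, 6, 6, 4, 2, 1, 1, 0]
Keep top 6: [10, 9, 7, 6, 6, 6]
Tail entries: [4, 2, 1, 1, 0]
L1 error = sum of tail = 8.

8


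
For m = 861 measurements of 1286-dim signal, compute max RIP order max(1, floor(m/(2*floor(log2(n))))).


floor(log2(1286)) = 10.
2*10 = 20.
m/(2*floor(log2(n))) = 861/20 ≈ 43.05.
floor = 43.
k = max(1, 43) = 43.

43


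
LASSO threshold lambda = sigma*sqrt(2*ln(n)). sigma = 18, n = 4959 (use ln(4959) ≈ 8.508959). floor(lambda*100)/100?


ln(4959) ≈ 8.508959.
2*ln(n) ≈ 17.017918.
sqrt(2*ln(n)) ≈ sqrt(17.017918) ≈ 4.125278.
lambda ≈ 18*4.125278 = 74.255004.
floor(lambda*100)/100 = 74.25.

74.25


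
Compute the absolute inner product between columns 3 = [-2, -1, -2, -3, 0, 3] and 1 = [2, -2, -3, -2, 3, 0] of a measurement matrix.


Inner product: -2*2 + -1*-2 + -2*-3 + -3*-2 + 0*3 + 3*0
Products: [-4, 2, 6, 6, 0, 0]
Sum = 10.
|dot| = 10.

10


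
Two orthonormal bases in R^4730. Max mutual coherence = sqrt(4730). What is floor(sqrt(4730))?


68^2 = 4624 <= 4730 < 4761 = 69^2, so 68 <= sqrt(4730) < 69.
floor(sqrt(4730)) = 68.

68


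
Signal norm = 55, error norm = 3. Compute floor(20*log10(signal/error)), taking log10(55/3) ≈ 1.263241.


||x||/||e|| = 55/3.
log10(55/3) ≈ 1.263241.
20*log10(||x||/||e||) ≈ 20*1.263241 = 25.26482.
floor(25.26482) = 25.

25


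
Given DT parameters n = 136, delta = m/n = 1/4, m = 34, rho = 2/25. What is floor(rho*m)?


m = 1/4*136 = 34.
rho = 2/25.
rho*m = 2/25*34 = 2.72.
k = floor(2.72) = 2.

2


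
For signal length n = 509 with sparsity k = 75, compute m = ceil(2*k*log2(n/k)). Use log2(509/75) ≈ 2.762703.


log2(n/k) = log2(509/75) ≈ 2.762703.
2*k*log2(n/k) ≈ 2*75*2.762703 = 414.40545.
m = ceil(414.40545) = 415.

415


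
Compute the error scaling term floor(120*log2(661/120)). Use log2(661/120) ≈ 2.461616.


log2(n/k) = log2(661/120) ≈ 2.461616.
k*log2(n/k) ≈ 120*2.461616 = 295.39392.
floor(295.39392) = 295.

295


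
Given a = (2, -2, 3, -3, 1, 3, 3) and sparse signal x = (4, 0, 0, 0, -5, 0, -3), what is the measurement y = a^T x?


Non-zero terms: ['2*4', '1*-5', '3*-3']
Products: [8, -5, -9]
y = sum = -6.

-6


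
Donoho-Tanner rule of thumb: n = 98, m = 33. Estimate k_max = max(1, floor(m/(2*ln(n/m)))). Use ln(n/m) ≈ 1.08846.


n/m = 98/33.
ln(n/m) ≈ 1.08846.
2*ln(n/m) ≈ 2.17692.
m/(2*ln(n/m)) ≈ 33/2.17692 ≈ 15.159.
floor = 15.
k_max = max(1, 15) = 15.

15


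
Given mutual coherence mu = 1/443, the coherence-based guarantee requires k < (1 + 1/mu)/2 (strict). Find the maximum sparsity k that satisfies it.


1/mu = 443.
1 + 1/mu = 444.
(1 + 1/mu)/2 = 222 is an integer and the inequality is strict, so k_max = 222 - 1 = 221.

221


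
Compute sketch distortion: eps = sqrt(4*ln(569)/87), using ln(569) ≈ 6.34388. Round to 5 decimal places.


ln(569) ≈ 6.34388.
4*ln(N)/m ≈ 4*6.34388/87 ≈ 0.29167264.
eps = sqrt(0.29167264) ≈ 0.5400673 ≈ 0.54007.

0.54007
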